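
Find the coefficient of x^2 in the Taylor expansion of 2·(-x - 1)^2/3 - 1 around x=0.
Expand to order 2: 2·(-x - 1)^2/3 - 1 = 2·x^2/3 + 4·x/3 - 1/3 + O(x^3).
The coefficient of x^2 is 2/3.

Final answer: 2/3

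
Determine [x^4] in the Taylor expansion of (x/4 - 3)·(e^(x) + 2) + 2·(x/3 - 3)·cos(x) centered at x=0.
Expand to order 4: (x/4 - 3)·(e^(x) + 2) + 2·(x/3 - 3)·cos(x) = -x^4/3 - 17·x^3/24 + 7·x^2/4 - 19·x/12 - 15 + O(x^5).
The coefficient of x^4 is -1/3.

Final answer: -1/3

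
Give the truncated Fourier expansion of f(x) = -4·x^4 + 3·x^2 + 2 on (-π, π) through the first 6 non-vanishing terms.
(-204 + 32·π^2)·cos(x) + (15 - 8·π^2)·cos(2·x) + (-100/27 + 32·π^2/9)·cos(3·x) + (3/2 - 2·π^2)·cos(4·x) + (-492/625 + 32·π^2/25)·cos(5·x) - 4·π^4/5 + 2 + π^2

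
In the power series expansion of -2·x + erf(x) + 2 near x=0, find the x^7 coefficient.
Expand to order 7: -2·x + erf(x) + 2 = -x^7/(21·√(π)) + x^5/(5·√(π)) - 2·x^3/(3·√(π)) + x·(-2 + 2/√(π)) + 2 + O(x^8).
The coefficient of x^7 is -1/(21·√(π)).

Final answer: -1/(21·√(π))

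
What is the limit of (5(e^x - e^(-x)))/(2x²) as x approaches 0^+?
Both numerator and denominator → 0 as x → 0^+; this is a 0/0 indeterminate form.
Expand each to leading order near x = 0: numerator ~ 10·x, denominator ~ 2·x^2.
The limit of the ratio is ∞.

Final answer: ∞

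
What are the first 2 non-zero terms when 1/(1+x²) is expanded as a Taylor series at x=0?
1 - x^2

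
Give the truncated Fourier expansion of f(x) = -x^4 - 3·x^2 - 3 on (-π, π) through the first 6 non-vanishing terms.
(-36 + 8·π^2)·cos(x) - 2·π^2·cos(2·x) + (20/27 + 8·π^2/9)·cos(3·x) + (-π^2/2 - 9/16)·cos(4·x) + (252/625 + 8·π^2/25)·cos(5·x) - π^4/5 - π^2 - 3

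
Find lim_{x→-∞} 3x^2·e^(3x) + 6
The product is a 0·∞ indeterminate form at x → -∞.
Rewrite the product as 3x^2 / e^(-3x) (an ∞/∞ form) and apply L'Hôpital, or use the standard hierarchy e^(3|x|) ≫ |x^2| as x → -∞.
The indeterminate product → 0, so the limit = 6.

Final answer: 6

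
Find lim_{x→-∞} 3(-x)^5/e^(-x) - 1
The quotient is an ∞/∞ indeterminate form as x → -∞.
Compare growth rates of the dominant terms (exponentials ≫ polynomials ≫ logarithms), or apply L'Hôpital's rule; the quotient → 0.
Adding the constant: 0 - 1 = -1. Limit = -1.

Final answer: -1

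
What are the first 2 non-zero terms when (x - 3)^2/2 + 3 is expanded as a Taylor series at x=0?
15/2 - 3·x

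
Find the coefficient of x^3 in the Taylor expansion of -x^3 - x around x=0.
Expand to order 3: -x^3 - x = -x^3 - x + O(x^4).
The coefficient of x^3 is -1.

Final answer: -1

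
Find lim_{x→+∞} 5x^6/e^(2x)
This is an ∞/∞ indeterminate form as x → +∞.
The exponential denominator e^(2x) dominates the polynomial numerator (e^x ≫ x^6 as x → ∞), so the quotient → 0.
Limit = 0.

Final answer: 0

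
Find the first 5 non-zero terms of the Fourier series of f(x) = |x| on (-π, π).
-4·cos(x)/π - 4·cos(3·x)/(9·π) - 4·cos(5·x)/(25·π) - 4·cos(7·x)/(49·π) + π/2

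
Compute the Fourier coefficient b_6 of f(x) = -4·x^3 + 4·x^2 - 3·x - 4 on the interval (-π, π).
b_6 = (1/π) ∫_{-π}^{π} f(x)·sin(6x) dx.
Evaluate the integral (use parity and integration by parts as needed): b_6 = 7/9 + 4·π^2/3.

Final answer: 7/9 + 4·π^2/3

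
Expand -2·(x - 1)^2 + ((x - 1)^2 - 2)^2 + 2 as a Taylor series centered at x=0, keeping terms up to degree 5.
x^4 - 4·x^3 + 8·x + 1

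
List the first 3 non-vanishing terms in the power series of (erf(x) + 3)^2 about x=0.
4·x^2/π + 12·x/√(π) + 9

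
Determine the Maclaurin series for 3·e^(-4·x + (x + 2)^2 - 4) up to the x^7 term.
x^6/2 + 3·x^4/2 + 3·x^2 + 3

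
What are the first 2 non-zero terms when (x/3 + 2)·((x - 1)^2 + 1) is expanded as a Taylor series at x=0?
4 - 10·x/3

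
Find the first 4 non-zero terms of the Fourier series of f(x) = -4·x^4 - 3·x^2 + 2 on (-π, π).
(-180 + 32·π^2)·cos(x) + (9 - 8·π^2)·cos(2·x) + (-28/27 + 32·π^2/9)·cos(3·x) - 4·π^4/5 - π^2 + 2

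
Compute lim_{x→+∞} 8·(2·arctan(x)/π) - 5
Evaluate the dominant behaviour as x → +∞; each term tends to a finite value or vanishes.
Limit = 3.

Final answer: 3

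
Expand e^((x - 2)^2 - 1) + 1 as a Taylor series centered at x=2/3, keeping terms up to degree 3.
1 + e^(7/9) - 8·e^(7/9)·(x - 2/3)/3 + 41·e^(7/9)·(x - 2/3)^2/9 - 472·e^(7/9)·(x - 2/3)^3/81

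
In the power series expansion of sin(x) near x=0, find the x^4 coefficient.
Expand to order 4: sin(x) = -x^3/6 + x + O(x^5).
The coefficient of x^4 is 0.

Final answer: 0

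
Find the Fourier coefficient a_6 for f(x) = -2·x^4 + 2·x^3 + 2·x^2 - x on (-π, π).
a_6 = (1/π) ∫_{-π}^{π} f(x)·cos(6x) dx.
Evaluate the integral (use parity and integration by parts as needed): a_6 = 8/27 - 4·π^2/9.

Final answer: 8/27 - 4·π^2/9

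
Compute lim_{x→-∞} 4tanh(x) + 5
Evaluate the dominant behaviour as x → -∞; each term tends to a finite value or vanishes.
Limit = 1.

Final answer: 1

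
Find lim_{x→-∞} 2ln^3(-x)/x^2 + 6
The quotient is an ∞/∞ indeterminate form as x → -∞.
Compare growth rates of the dominant terms (exponentials ≫ polynomials ≫ logarithms), or apply L'Hôpital's rule; the quotient → 0.
Adding the constant: 0 + 6 = 6. Limit = 6.

Final answer: 6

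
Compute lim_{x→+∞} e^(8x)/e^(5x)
This is an ∞/∞ indeterminate form as x → +∞.
Rewrite e^(8x)/e^(5x) = e^((8−5)x) = e^(3x); the exponent coefficient is 3 > 0 so e^(3x) → ∞.
Limit = ∞.

Final answer: ∞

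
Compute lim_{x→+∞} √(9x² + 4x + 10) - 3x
As x → +∞: multiply by the conjugate to get (4x+10)/(√(9x²+4x+10)+3x); the denominator ~ 6x, so the limit is 4/6 = 2/3.
Limit = 2/3.

Final answer: 2/3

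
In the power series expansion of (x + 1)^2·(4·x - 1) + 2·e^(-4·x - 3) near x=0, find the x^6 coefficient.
Expand to order 6: (x + 1)^2·(4·x - 1) + 2·e^(-4·x - 3) = 512·x^6·e^(-3)/45 - 256·x^5·e^(-3)/15 + 64·x^4·e^(-3)/3 + x^3·(4 - 64·e^(-3)/3) + x^2·(16·e^(-3) + 7) + x·(2 - 8·e^(-3)) - 1 + 2·e^(-3) + O(x^7).
The coefficient of x^6 is 512·e^(-3)/45.

Final answer: 512·e^(-3)/45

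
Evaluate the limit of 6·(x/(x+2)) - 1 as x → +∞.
Evaluate the dominant behaviour as x → +∞; each term tends to a finite value or vanishes.
Limit = 5.

Final answer: 5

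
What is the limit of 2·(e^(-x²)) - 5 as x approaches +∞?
Evaluate the dominant behaviour as x → +∞; each term tends to a finite value or vanishes.
Limit = -5.

Final answer: -5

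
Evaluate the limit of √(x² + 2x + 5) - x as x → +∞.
As x → +∞: multiply by the conjugate to get (2x+5)/(√(x²+2x+5)+x); the denominator ~ 2x, so the limit is 2/2 = 1.
Limit = 1.

Final answer: 1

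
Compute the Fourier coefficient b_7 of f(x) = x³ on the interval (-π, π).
b_7 = (1/π) ∫_{-π}^{π} f(x)·sin(7x) dx.
Evaluate the integral (use parity and integration by parts as needed): b_7 = -12/343 + 2·π^2/7.

Final answer: -12/343 + 2·π^2/7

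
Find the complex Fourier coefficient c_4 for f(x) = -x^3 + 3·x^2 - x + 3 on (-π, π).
Compute the real Fourier coefficients first: a_4 = 3/4, b_4 = 5/16 + π^2/2.
Then c_4 = (a_4 − i·b_4)/2 = 3/8 - i·π^2/4 - 5·i/32.

Final answer: 3/8 - i·π^2/4 - 5·i/32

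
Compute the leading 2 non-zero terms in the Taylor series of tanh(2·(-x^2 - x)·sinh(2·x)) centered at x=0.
-4·x^3 - 4·x^2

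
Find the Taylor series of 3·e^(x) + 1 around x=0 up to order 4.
x^4/8 + x^3/2 + 3·x^2/2 + 3·x + 4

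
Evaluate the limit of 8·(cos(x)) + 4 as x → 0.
Direct substitution at x = 0 gives 12.

Final answer: 12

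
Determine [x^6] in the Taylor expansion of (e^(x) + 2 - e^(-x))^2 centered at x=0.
Expand to order 6: (e^(x) + 2 - e^(-x))^2 = 8·x^6/45 + x^5/15 + 4·x^4/3 + 4·x^3/3 + 4·x^2 + 8·x + 4 + O(x^7).
The coefficient of x^6 is 8/45.

Final answer: 8/45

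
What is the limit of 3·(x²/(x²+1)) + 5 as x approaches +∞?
Evaluate the dominant behaviour as x → +∞; each term tends to a finite value or vanishes.
Limit = 8.

Final answer: 8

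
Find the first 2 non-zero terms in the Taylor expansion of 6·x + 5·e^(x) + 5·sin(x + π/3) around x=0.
27·x/2 + 5·√(3)/2 + 5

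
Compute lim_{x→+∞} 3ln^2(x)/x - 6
The quotient is an ∞/∞ indeterminate form as x → +∞.
The polynomial denominator x dominates the logarithmic numerator (any positive power of x ≫ ln^2(x) as x → ∞), so the quotient → 0.
Adding the constant: 0 - 6 = -6. Limit = -6.

Final answer: -6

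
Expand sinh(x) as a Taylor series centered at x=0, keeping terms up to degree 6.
x^5/120 + x^3/6 + x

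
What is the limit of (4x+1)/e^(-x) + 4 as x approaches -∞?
The quotient is an ∞/∞ indeterminate form as x → -∞.
Compare growth rates of the dominant terms (exponentials ≫ polynomials ≫ logarithms), or apply L'Hôpital's rule; the quotient → 0.
Adding the constant: 0 + 4 = 4. Limit = 4.

Final answer: 4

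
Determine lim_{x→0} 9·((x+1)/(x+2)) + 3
Direct substitution at x = 0 gives 15/2.

Final answer: 15/2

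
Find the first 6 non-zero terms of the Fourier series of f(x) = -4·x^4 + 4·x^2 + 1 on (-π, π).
(-208 + 32·π^2)·cos(x) + (16 - 8·π^2)·cos(2·x) + (-112/27 + 32·π^2/9)·cos(3·x) + (7/4 - 2·π^2)·cos(4·x) + (-592/625 + 32·π^2/25)·cos(5·x) - 4·π^4/5 + 1 + 4·π^2/3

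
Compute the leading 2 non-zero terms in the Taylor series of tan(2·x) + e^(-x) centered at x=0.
x + 1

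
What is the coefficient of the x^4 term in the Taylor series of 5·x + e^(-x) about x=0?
Expand to order 4: 5·x + e^(-x) = x^4/24 - x^3/6 + x^2/2 + 4·x + 1 + O(x^5).
The coefficient of x^4 is 1/24.

Final answer: 1/24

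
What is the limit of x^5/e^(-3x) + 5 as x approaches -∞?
The quotient is an ∞/∞ indeterminate form as x → -∞.
Compare growth rates of the dominant terms (exponentials ≫ polynomials ≫ logarithms), or apply L'Hôpital's rule; the quotient → 0.
Adding the constant: 0 + 5 = 5. Limit = 5.

Final answer: 5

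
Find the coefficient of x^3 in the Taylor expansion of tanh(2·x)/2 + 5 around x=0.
Expand to order 3: tanh(2·x)/2 + 5 = -4·x^3/3 + x + 5 + O(x^4).
The coefficient of x^3 is -4/3.

Final answer: -4/3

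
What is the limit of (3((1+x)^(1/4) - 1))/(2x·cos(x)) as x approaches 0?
Both numerator and denominator → 0 as x → 0; this is a 0/0 indeterminate form.
Expand each to leading order near x = 0: numerator ~ 3·x/4, denominator ~ 2·x.
The limit of the ratio is 3/8.

Final answer: 3/8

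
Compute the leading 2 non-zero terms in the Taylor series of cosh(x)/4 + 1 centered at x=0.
x^2/8 + 5/4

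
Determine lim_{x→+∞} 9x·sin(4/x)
As x → +∞: let u = 4/x → 0⁺; then 9·x·sin(4/x) = 9·4·sin(u)/u → 9·4·1 = 36.
Limit = 36.

Final answer: 36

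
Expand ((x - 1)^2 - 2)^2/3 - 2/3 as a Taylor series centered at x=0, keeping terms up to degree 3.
-4·x^3/3 + 2·x^2/3 + 4·x/3 - 1/3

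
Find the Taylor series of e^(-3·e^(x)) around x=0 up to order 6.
13·x^6·e^(-3)/48 + x^5·e^(-3)/5 - 7·x^4·e^(-3)/8 - x^3·e^(-3)/2 + 3·x^2·e^(-3) - 3·x·e^(-3) + e^(-3)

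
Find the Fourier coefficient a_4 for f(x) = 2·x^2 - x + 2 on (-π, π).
a_4 = (1/π) ∫_{-π}^{π} f(x)·cos(4x) dx.
Evaluate the integral (use parity and integration by parts as needed): a_4 = 1/2.

Final answer: 1/2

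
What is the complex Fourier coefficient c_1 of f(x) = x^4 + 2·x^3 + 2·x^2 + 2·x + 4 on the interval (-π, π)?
Compute the real Fourier coefficients first: a_1 = 40 - 8·π^2, b_1 = -20 + 4·π^2.
Then c_1 = (a_1 − i·b_1)/2 = -4·π^2 + 20 - 2·i·π^2 + 10·i.

Final answer: -4·π^2 + 20 - 2·i·π^2 + 10·i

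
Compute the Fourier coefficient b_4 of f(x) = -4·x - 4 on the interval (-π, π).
b_4 = (1/π) ∫_{-π}^{π} f(x)·sin(4x) dx.
Evaluate the integral (use parity and integration by parts as needed): b_4 = 2.

Final answer: 2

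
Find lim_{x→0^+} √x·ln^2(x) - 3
The product is a 0·∞ indeterminate form at x → 0⁺.
Rewrite the product as ln^2(x) / x^(-1/2) and apply L'Hôpital, or use the standard hierarchy x^(-1/2) ≫ |ln x|^2 as x → 0⁺.
The indeterminate product → 0, so the limit = -3.

Final answer: -3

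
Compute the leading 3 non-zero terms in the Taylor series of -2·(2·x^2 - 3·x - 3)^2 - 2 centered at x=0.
6·x^2 - 36·x - 20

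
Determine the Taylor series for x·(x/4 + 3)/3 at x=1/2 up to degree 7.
25/48 + 13·(x - 1/2)/12 + (x - 1/2)^2/12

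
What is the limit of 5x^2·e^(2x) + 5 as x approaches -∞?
The product is a 0·∞ indeterminate form at x → -∞.
Rewrite the product as 5x^2 / e^(-2x) (an ∞/∞ form) and apply L'Hôpital, or use the standard hierarchy e^(2|x|) ≫ |x^2| as x → -∞.
The indeterminate product → 0, so the limit = 5.

Final answer: 5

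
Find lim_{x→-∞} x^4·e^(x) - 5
The product is a 0·∞ indeterminate form at x → -∞.
Rewrite the product as x^4 / e^(-x) (an ∞/∞ form) and apply L'Hôpital, or use the standard hierarchy e^(|x|) ≫ |x^4| as x → -∞.
The indeterminate product → 0, so the limit = -5.

Final answer: -5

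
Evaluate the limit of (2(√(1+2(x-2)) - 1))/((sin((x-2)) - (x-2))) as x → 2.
Both numerator and denominator → 0 as x → 2; this is a 0/0 indeterminate form.
Expand each to leading order near x = 2: numerator ~ 2·(x - 2), denominator ~ -(x - 2)^3/6.
The limit of the ratio is -∞.

Final answer: -∞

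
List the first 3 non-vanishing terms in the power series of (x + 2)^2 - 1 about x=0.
x^2 + 4·x + 3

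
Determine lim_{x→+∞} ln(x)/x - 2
Evaluate the dominant behaviour as x → +∞; each term tends to a finite value or vanishes.
Limit = -2.

Final answer: -2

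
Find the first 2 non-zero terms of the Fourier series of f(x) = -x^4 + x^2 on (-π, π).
(-52 + 8·π^2)·cos(x) - π^4/5 + π^2/3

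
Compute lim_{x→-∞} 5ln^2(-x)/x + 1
The quotient is an ∞/∞ indeterminate form as x → -∞.
Compare growth rates of the dominant terms (exponentials ≫ polynomials ≫ logarithms), or apply L'Hôpital's rule; the quotient → 0.
Adding the constant: 0 + 1 = 1. Limit = 1.

Final answer: 1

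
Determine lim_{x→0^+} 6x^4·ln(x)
This is a 0·∞ indeterminate form at x → 0⁺.
Rewrite the product as 6·ln(x) / x^(-4) and apply L'Hôpital, or use the standard hierarchy x^(-4) ≫ |ln x| as x → 0⁺.
The indeterminate product → 0, so the limit = 0.

Final answer: 0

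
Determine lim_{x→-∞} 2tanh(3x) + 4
Evaluate the dominant behaviour as x → -∞; each term tends to a finite value or vanishes.
Limit = 2.

Final answer: 2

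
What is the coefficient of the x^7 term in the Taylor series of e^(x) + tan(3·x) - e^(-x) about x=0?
Expand to order 7: e^(x) + tan(3·x) - e^(-x) = 297433·x^7/2520 + 389·x^5/12 + 28·x^3/3 + 5·x + O(x^8).
The coefficient of x^7 is 297433/2520.

Final answer: 297433/2520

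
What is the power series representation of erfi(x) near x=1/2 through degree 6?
erfi(1/2) + 2·e^(1/4)·(x - 1/2)/√(π) + e^(1/4)·(x - 1/2)^2/√(π) + e^(1/4)·(x - 1/2)^3/√(π) + 7·e^(1/4)·(x - 1/2)^4/(12·√(π)) + 5·e^(1/4)·(x - 1/2)^5/(12·√(π)) + 9·e^(1/4)·(x - 1/2)^6/(40·√(π))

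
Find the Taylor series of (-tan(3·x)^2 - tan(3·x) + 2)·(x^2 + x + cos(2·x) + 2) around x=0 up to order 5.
-721·x^5/5 - 482·x^4/3 - 33·x^3 - 32·x^2 - 7·x + 6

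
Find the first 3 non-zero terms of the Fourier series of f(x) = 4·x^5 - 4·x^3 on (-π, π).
(-168·π^2 + 8·π^4 + 1008)·sin(x) + (-4·π^4 - 36 + 24·π^2)·sin(2·x) + (-232·π^2/27 + 464/81 + 8·π^4/3)·sin(3·x)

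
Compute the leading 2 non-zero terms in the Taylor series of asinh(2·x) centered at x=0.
-4·x^3/3 + 2·x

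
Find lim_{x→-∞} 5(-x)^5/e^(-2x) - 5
The quotient is an ∞/∞ indeterminate form as x → -∞.
Compare growth rates of the dominant terms (exponentials ≫ polynomials ≫ logarithms), or apply L'Hôpital's rule; the quotient → 0.
Adding the constant: 0 - 5 = -5. Limit = -5.

Final answer: -5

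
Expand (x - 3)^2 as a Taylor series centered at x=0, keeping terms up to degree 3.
x^2 - 6·x + 9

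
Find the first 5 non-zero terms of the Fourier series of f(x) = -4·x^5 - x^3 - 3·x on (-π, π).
(-954 - 8·π^4 + 158·π^2)·sin(x) + (-19·π^2 + 63/2 + 4·π^4)·sin(2·x) + (-8·π^4/3 - 446/81 + 142·π^2/27)·sin(3·x) + (-2·π^2 + 9/4 + 2·π^4)·sin(4·x) + (-8·π^4/5 - 882/625 + 22·π^2/25)·sin(5·x)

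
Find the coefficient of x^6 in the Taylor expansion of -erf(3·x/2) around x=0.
Expand to order 6: -erf(3·x/2) = -243·x^5/(160·√(π)) + 9·x^3/(4·√(π)) - 3·x/√(π) + O(x^7).
The coefficient of x^6 is 0.

Final answer: 0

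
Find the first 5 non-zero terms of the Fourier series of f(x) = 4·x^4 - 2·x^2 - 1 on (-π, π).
(200 - 32·π^2)·cos(x) + (-14 + 8·π^2)·cos(2·x) + (88/27 - 32·π^2/9)·cos(3·x) + (-5/4 + 2·π^2)·cos(4·x) - 2·π^2/3 - 1 + 4·π^4/5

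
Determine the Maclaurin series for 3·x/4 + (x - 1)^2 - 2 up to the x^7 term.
x^2 - 5·x/4 - 1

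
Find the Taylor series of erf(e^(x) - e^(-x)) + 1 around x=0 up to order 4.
-14·x^3/(3·√(π)) + 4·x/√(π) + 1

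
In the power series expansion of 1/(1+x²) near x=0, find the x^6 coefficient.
Expand to order 6: 1/(1+x²) = -x^6 + x^4 - x^2 + 1 + O(x^7).
The coefficient of x^6 is -1.

Final answer: -1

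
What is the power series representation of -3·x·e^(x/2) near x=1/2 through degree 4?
-3·e^(1/4)/2 - 15·e^(1/4)·(x - 1/2)/4 - 27·e^(1/4)·(x - 1/2)^2/16 - 13·e^(1/4)·(x - 1/2)^3/32 - 17·e^(1/4)·(x - 1/2)^4/256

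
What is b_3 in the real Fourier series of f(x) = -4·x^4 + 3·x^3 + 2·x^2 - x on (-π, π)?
b_3 = (1/π) ∫_{-π}^{π} f(x)·sin(3x) dx.
Evaluate the integral (use parity and integration by parts as needed): b_3 = -2 + 2·π^2.

Final answer: -2 + 2·π^2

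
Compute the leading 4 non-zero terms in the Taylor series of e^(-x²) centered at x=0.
-x^6/6 + x^4/2 - x^2 + 1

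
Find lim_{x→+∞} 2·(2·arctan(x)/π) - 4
Evaluate the dominant behaviour as x → +∞; each term tends to a finite value or vanishes.
Limit = -2.

Final answer: -2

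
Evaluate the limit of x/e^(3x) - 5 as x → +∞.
The quotient is an ∞/∞ indeterminate form as x → +∞.
The exponential denominator e^(3x) dominates the polynomial numerator (e^x ≫ x as x → ∞), so the quotient → 0.
Adding the constant: 0 - 5 = -5. Limit = -5.

Final answer: -5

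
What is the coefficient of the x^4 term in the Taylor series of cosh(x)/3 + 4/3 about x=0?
Expand to order 4: cosh(x)/3 + 4/3 = x^4/72 + x^2/6 + 5/3 + O(x^5).
The coefficient of x^4 is 1/72.

Final answer: 1/72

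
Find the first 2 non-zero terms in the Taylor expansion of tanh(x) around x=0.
-x^3/3 + x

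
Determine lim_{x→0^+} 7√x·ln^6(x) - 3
The product is a 0·∞ indeterminate form at x → 0⁺.
Rewrite the product as 7·ln^6(x) / x^(-1/2) and apply L'Hôpital, or use the standard hierarchy x^(-1/2) ≫ |ln x|^6 as x → 0⁺.
The indeterminate product → 0, so the limit = -3.

Final answer: -3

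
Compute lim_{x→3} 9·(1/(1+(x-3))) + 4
Direct substitution at x = 3 gives 13.

Final answer: 13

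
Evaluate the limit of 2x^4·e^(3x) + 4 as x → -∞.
The product is a 0·∞ indeterminate form at x → -∞.
Rewrite the product as 2x^4 / e^(-3x) (an ∞/∞ form) and apply L'Hôpital, or use the standard hierarchy e^(3|x|) ≫ |x^4| as x → -∞.
The indeterminate product → 0, so the limit = 4.

Final answer: 4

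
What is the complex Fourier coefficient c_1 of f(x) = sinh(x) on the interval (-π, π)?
Compute the real Fourier coefficients first: a_1 = 0, b_1 = sinh(π)/π.
Then c_1 = (a_1 − i·b_1)/2 = -i·sinh(π)/(2·π).

Final answer: -i·sinh(π)/(2·π)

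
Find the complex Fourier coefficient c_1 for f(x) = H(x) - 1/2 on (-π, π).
Compute the real Fourier coefficients first: a_1 = 0, b_1 = 2/π.
Then c_1 = (a_1 − i·b_1)/2 = -i/π.

Final answer: -i/π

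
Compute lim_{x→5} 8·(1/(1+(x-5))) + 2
Direct substitution at x = 5 gives 10.

Final answer: 10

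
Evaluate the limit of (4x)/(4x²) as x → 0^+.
Both numerator and denominator → 0 as x → 0^+; this is a 0/0 indeterminate form.
Expand each to leading order near x = 0: numerator ~ 4·x, denominator ~ 4·x^2.
The limit of the ratio is ∞.

Final answer: ∞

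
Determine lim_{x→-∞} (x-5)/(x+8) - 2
Evaluate the dominant behaviour as x → -∞; each term tends to a finite value or vanishes.
Limit = -1.

Final answer: -1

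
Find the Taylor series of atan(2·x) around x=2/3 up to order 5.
atan(4/3) + 18·(x - 2/3)/25 - 432·(x - 2/3)^2/625 + 8424·(x - 2/3)^3/15625 - 108864·(x - 2/3)^4/390625 - 1842912·(x - 2/3)^5/48828125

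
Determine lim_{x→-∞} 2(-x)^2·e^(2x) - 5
The product is a 0·∞ indeterminate form at x → -∞.
Rewrite the product as 2(-x)^2 / e^(-2x) (an ∞/∞ form) and apply L'Hôpital, or use the standard hierarchy e^(2|x|) ≫ |(-x)^2| as x → -∞.
The indeterminate product → 0, so the limit = -5.

Final answer: -5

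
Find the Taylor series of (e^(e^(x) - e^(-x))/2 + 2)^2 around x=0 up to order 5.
43·x^5/8 + 6·x^4 + 37·x^3/6 + 6·x^2 + 5·x + 25/4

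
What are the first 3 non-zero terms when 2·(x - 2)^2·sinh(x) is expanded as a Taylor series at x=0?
10·x^3/3 - 8·x^2 + 8·x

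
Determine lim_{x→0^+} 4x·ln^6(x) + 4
The product is a 0·∞ indeterminate form at x → 0⁺.
Rewrite the product as 4·ln^6(x) / x^(-1) and apply L'Hôpital, or use the standard hierarchy x^(-1) ≫ |ln x|^6 as x → 0⁺.
The indeterminate product → 0, so the limit = 4.

Final answer: 4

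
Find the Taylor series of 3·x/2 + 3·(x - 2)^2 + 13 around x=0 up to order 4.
3·x^2 - 21·x/2 + 25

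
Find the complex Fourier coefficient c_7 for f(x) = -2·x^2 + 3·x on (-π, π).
Compute the real Fourier coefficients first: a_7 = 8/49, b_7 = 6/7.
Then c_7 = (a_7 − i·b_7)/2 = 4/49 - 3·i/7.

Final answer: 4/49 - 3·i/7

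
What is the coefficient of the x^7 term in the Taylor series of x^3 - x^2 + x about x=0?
Expand to order 7: x^3 - x^2 + x = x^3 - x^2 + x + O(x^8).
The coefficient of x^7 is 0.

Final answer: 0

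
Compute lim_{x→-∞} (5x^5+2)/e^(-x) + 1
The quotient is an ∞/∞ indeterminate form as x → -∞.
Compare growth rates of the dominant terms (exponentials ≫ polynomials ≫ logarithms), or apply L'Hôpital's rule; the quotient → 0.
Adding the constant: 0 + 1 = 1. Limit = 1.

Final answer: 1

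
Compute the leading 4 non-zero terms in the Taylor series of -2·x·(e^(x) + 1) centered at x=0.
-x^4/3 - x^3 - 2·x^2 - 4·x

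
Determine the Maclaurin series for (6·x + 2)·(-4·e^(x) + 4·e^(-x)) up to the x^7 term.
-x^7/315 - 2·x^6/5 - 2·x^5/15 - 8·x^4 - 8·x^3/3 - 48·x^2 - 16·x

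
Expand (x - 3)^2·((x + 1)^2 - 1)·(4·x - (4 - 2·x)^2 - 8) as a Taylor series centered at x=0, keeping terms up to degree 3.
-36·x^3 + 432·x^2 - 432·x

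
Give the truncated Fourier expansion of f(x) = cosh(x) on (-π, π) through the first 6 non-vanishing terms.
-cos(x)·sinh(π)/π + 2·cos(2·x)·sinh(π)/(5·π) - cos(3·x)·sinh(π)/(5·π) + 2·cos(4·x)·sinh(π)/(17·π) - cos(5·x)·sinh(π)/(13·π) + sinh(π)/π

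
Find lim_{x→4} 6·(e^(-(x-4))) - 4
Direct substitution at x = 4 gives 2.

Final answer: 2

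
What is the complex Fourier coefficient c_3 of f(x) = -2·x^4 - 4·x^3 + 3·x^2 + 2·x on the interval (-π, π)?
Compute the real Fourier coefficients first: a_3 = -68/27 + 16·π^2/9, b_3 = 28/9 - 8·π^2/3.
Then c_3 = (a_3 − i·b_3)/2 = -34/27 + 8·π^2/9 - 14·i/9 + 4·i·π^2/3.

Final answer: -34/27 + 8·π^2/9 - 14·i/9 + 4·i·π^2/3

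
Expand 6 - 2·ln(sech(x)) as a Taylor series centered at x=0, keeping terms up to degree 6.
2·x^6/45 - x^4/6 + x^2 + 6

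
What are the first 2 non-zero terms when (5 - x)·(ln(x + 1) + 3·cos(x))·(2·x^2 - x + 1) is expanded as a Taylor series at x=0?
15 - 13·x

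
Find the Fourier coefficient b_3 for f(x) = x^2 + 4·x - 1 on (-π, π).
b_3 = (1/π) ∫_{-π}^{π} f(x)·sin(3x) dx.
Evaluate the integral (use parity and integration by parts as needed): b_3 = 8/3.

Final answer: 8/3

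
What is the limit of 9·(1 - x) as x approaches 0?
Direct substitution at x = 0 gives 9.

Final answer: 9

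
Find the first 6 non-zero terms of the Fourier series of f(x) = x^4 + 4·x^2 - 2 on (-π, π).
(32 - 8·π^2)·cos(x) + (1 + 2·π^2)·cos(2·x) + (-8·π^2/9 - 32/27)·cos(3·x) + (13/16 + π^2/2)·cos(4·x) + (-8·π^2/25 - 352/625)·cos(5·x) - 2 + 4·π^2/3 + π^4/5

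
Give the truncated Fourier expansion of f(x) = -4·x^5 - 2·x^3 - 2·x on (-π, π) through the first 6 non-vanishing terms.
(-940 - 8·π^4 + 156·π^2)·sin(x) + (-18·π^2 + 29 + 4·π^4)·sin(2·x) + (-8·π^4/3 - 356/81 + 124·π^2/27)·sin(3·x) + (-3·π^2/2 + 25/16 + 2·π^4)·sin(4·x) + (-8·π^4/5 - 572/625 + 12·π^2/25)·sin(5·x) + (-2·π^2/27 + 55/81 + 4·π^4/3)·sin(6·x)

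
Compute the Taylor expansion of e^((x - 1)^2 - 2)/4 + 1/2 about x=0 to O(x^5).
19·x^4·e^(-1)/24 - 5·x^3·e^(-1)/6 + 3·x^2·e^(-1)/4 - x·e^(-1)/2 + e^(-1)/4 + 1/2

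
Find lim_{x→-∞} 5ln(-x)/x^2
This is an ∞/∞ indeterminate form as x → -∞.
Compare growth rates of the dominant terms (exponentials ≫ polynomials ≫ logarithms), or apply L'Hôpital's rule; the quotient → 0.
Limit = 0.

Final answer: 0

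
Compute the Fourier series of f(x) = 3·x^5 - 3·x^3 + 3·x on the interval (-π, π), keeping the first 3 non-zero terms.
(-126·π^2 + 6·π^4 + 762)·sin(x) + (-3·π^4 - 30 + 18·π^2)·sin(2·x) + (-58·π^2/9 + 170/27 + 2·π^4)·sin(3·x)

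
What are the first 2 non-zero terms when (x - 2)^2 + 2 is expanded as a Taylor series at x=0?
6 - 4·x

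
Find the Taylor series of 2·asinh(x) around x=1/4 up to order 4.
2·asinh(1/4) + 8·√(17)·(x - 1/4)/17 - 16·√(17)·(x - 1/4)^2/289 - 896·√(17)·(x - 1/4)^3/14739 + 2944·√(17)·(x - 1/4)^4/83521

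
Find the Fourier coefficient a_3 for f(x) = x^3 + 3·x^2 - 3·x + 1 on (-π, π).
a_3 = (1/π) ∫_{-π}^{π} f(x)·cos(3x) dx.
Evaluate the integral (use parity and integration by parts as needed): a_3 = -4/3.

Final answer: -4/3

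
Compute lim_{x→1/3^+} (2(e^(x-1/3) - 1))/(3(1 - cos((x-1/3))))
Both numerator and denominator → 0 as x → 1/3^+; this is a 0/0 indeterminate form.
Expand each to leading order near x = 1/3: numerator ~ 2·(x - 1/3), denominator ~ 3·(x - 1/3)^2/2.
The limit of the ratio is ∞.

Final answer: ∞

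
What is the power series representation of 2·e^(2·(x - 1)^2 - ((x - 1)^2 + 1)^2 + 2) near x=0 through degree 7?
-22648·x^7/315 + 212·x^6/45 + 616·x^5/15 - 26·x^4/3 - 56·x^3/3 + 4·x^2 + 8·x + 2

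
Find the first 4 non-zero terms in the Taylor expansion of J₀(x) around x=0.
-x^6/2304 + x^4/64 - x^2/4 + 1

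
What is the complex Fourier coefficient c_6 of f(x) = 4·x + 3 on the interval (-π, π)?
Compute the real Fourier coefficients first: a_6 = 0, b_6 = -4/3.
Then c_6 = (a_6 − i·b_6)/2 = 2·i/3.

Final answer: 2·i/3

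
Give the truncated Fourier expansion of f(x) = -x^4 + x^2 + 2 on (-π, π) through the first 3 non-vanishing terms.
(-52 + 8·π^2)·cos(x) + (4 - 2·π^2)·cos(2·x) - π^4/5 + 2 + π^2/3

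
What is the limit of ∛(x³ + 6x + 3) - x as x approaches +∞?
This is an ∞ − ∞ indeterminate form.
Multiply by (A² + AB + B²)/(A² + AB + B²) where A = ∛(x³+6x + 3), B = x to use A³ − B³ = (A−B)(A²+AB+B²); the x³ terms cancel, leaving (6x + 3)/(A²+AB+B²) with denominator ~ 3x², so the limit is 0.
Limit = 0.

Final answer: 0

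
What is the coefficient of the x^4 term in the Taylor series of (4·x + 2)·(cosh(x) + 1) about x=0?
Expand to order 4: (4·x + 2)·(cosh(x) + 1) = x^4/12 + 2·x^3 + x^2 + 8·x + 4 + O(x^5).
The coefficient of x^4 is 1/12.

Final answer: 1/12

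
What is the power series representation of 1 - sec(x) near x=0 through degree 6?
-61·x^6/720 - 5·x^4/24 - x^2/2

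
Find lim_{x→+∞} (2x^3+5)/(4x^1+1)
This is an ∞/∞ indeterminate form as x → +∞.
Divide numerator and denominator by x^3 and let the lower-order terms vanish; the numerator's degree 3 exceeds the denominator's degree 1, so the quotient diverges.
Limit = ∞.

Final answer: ∞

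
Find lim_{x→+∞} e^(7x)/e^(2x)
This is an ∞/∞ indeterminate form as x → +∞.
Rewrite e^(7x)/e^(2x) = e^((7−2)x) = e^(5x); the exponent coefficient is 5 > 0 so e^(5x) → ∞.
Limit = ∞.

Final answer: ∞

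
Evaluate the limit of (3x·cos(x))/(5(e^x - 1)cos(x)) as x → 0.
Both numerator and denominator → 0 as x → 0; this is a 0/0 indeterminate form.
Expand each to leading order near x = 0: numerator ~ 3·x, denominator ~ 5·x.
The limit of the ratio is 3/5.

Final answer: 3/5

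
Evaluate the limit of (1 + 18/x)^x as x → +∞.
As x → +∞: this is the defining limit (1 + 18/x)^x → e^18.
Limit = e^(18).

Final answer: e^(18)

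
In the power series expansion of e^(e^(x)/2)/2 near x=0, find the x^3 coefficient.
Expand to order 3: e^(e^(x)/2)/2 = 11·x^3·e^(1/2)/96 + 3·x^2·e^(1/2)/16 + x·e^(1/2)/4 + e^(1/2)/2 + O(x^4).
The coefficient of x^3 is 11·e^(1/2)/96.

Final answer: 11·e^(1/2)/96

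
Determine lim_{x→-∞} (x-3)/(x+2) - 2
Evaluate the dominant behaviour as x → -∞; each term tends to a finite value or vanishes.
Limit = -1.

Final answer: -1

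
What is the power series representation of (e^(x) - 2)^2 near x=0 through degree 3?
2·x^3/3 - 2·x + 1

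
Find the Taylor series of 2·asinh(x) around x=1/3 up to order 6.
2·asinh(1/3) + 3·√(10)·(x - 1/3)/5 - 9·√(10)·(x - 1/3)^2/100 - 63·√(10)·(x - 1/3)^3/1000 + 81·√(10)·(x - 1/3)^4/1600 + 1701·√(10)·(x - 1/3)^5/400000 - 209709·√(10)·(x - 1/3)^6/8000000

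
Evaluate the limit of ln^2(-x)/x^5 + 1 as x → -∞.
The quotient is an ∞/∞ indeterminate form as x → -∞.
Compare growth rates of the dominant terms (exponentials ≫ polynomials ≫ logarithms), or apply L'Hôpital's rule; the quotient → 0.
Adding the constant: 0 + 1 = 1. Limit = 1.

Final answer: 1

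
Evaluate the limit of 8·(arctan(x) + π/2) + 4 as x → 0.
Direct substitution at x = 0 gives 4 + 4·π.

Final answer: 4 + 4·π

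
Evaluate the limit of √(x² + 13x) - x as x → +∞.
This is an ∞ − ∞ indeterminate form.
Multiply and divide by the conjugate √(x²+13x) + x; the x² terms cancel, leaving (13x)/(√(x²+13x)+x) → 13/2.
Limit = 13/2.

Final answer: 13/2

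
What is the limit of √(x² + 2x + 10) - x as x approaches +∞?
This is an ∞ − ∞ indeterminate form.
Multiply and divide by the conjugate √(x²+2x + 10) + x; the x² terms cancel, leaving (2x + 10)/(√(x²+2x + 10)+x) → 2/2 = 1.
Limit = 1.

Final answer: 1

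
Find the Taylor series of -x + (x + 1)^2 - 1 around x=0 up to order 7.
x^2 + x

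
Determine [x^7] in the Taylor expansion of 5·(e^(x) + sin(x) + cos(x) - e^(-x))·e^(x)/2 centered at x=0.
Expand to order 7: 5·(e^(x) + sin(x) + cos(x) - e^(-x))·e^(x)/2 = 4·x^7/63 + 7·x^6/36 + x^5/2 + 5·x^4/4 + 10·x^3/3 + 15·x^2/2 + 10·x + 5/2 + O(x^8).
The coefficient of x^7 is 4/63.

Final answer: 4/63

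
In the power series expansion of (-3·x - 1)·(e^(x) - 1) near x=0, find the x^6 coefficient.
Expand to order 6: (-3·x - 1)·(e^(x) - 1) = -19·x^6/720 - 2·x^5/15 - 13·x^4/24 - 5·x^3/3 - 7·x^2/2 - x + O(x^7).
The coefficient of x^6 is -19/720.

Final answer: -19/720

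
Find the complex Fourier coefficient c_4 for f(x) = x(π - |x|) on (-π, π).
Compute the real Fourier coefficients first: a_4 = 0, b_4 = 0.
Then c_4 = (a_4 − i·b_4)/2 = 0.

Final answer: 0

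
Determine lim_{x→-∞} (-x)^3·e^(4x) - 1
The product is a 0·∞ indeterminate form at x → -∞.
Rewrite the product as (-x)^3 / e^(-4x) (an ∞/∞ form) and apply L'Hôpital, or use the standard hierarchy e^(4|x|) ≫ |(-x)^3| as x → -∞.
The indeterminate product → 0, so the limit = -1.

Final answer: -1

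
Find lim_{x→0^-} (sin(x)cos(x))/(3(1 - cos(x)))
Both numerator and denominator → 0 as x → 0^-; this is a 0/0 indeterminate form.
Expand each to leading order near x = 0: numerator ~ x, denominator ~ 3·x^2/2.
The limit of the ratio is -∞.

Final answer: -∞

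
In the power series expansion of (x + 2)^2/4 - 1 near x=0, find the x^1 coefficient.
Expand to order 1: (x + 2)^2/4 - 1 = x + O(x^2).
The coefficient of x^1 is 1.

Final answer: 1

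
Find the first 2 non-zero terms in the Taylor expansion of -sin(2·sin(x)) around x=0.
5·x^3/3 - 2·x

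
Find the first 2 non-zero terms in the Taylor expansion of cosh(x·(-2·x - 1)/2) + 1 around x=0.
x^2/8 + 2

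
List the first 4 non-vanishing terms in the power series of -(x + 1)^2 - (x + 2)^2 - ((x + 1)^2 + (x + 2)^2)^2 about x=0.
-24·x^3 - 58·x^2 - 66·x - 30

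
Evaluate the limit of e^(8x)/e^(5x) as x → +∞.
This is an ∞/∞ indeterminate form as x → +∞.
Rewrite e^(8x)/e^(5x) = e^((8−5)x) = e^(3x); the exponent coefficient is 3 > 0 so e^(3x) → ∞.
Limit = ∞.

Final answer: ∞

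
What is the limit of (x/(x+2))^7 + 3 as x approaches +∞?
As x → +∞: x/(x+2) = 1/(1 + 2/x) → 1, and the 7th power of a limit-1 base also → 1; with the additive constant, 1 + 3 = 4.
Limit = 4.

Final answer: 4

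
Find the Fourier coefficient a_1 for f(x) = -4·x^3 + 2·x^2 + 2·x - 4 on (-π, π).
a_1 = (1/π) ∫_{-π}^{π} f(x)·cos(1x) dx.
Evaluate the integral (use parity and integration by parts as needed): a_1 = -8.

Final answer: -8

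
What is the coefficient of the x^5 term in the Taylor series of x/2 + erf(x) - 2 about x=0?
Expand to order 5: x/2 + erf(x) - 2 = x^5/(5·√(π)) - 2·x^3/(3·√(π)) + x·(1/2 + 2/√(π)) - 2 + O(x^6).
The coefficient of x^5 is 1/(5·√(π)).

Final answer: 1/(5·√(π))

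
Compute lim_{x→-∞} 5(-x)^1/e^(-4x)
This is an ∞/∞ indeterminate form as x → -∞.
Compare growth rates of the dominant terms (exponentials ≫ polynomials ≫ logarithms), or apply L'Hôpital's rule; the quotient → 0.
Limit = 0.

Final answer: 0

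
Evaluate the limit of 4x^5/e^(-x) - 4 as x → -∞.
The quotient is an ∞/∞ indeterminate form as x → -∞.
Compare growth rates of the dominant terms (exponentials ≫ polynomials ≫ logarithms), or apply L'Hôpital's rule; the quotient → 0.
Adding the constant: 0 - 4 = -4. Limit = -4.

Final answer: -4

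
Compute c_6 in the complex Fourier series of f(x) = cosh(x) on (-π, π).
Compute the real Fourier coefficients first: a_6 = 2·sinh(π)/(37·π), b_6 = 0.
Then c_6 = (a_6 − i·b_6)/2 = sinh(π)/(37·π).

Final answer: sinh(π)/(37·π)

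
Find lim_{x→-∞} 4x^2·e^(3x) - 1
The product is a 0·∞ indeterminate form at x → -∞.
Rewrite the product as 4x^2 / e^(-3x) (an ∞/∞ form) and apply L'Hôpital, or use the standard hierarchy e^(3|x|) ≫ |x^2| as x → -∞.
The indeterminate product → 0, so the limit = -1.

Final answer: -1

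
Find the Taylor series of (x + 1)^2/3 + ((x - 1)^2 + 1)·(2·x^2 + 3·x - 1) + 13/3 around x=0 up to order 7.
2·x^4 - x^3 - 8·x^2/3 + 26·x/3 + 8/3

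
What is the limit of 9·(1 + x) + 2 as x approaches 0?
Direct substitution at x = 0 gives 11.

Final answer: 11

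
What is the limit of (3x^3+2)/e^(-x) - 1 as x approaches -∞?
The quotient is an ∞/∞ indeterminate form as x → -∞.
Compare growth rates of the dominant terms (exponentials ≫ polynomials ≫ logarithms), or apply L'Hôpital's rule; the quotient → 0.
Adding the constant: 0 - 1 = -1. Limit = -1.

Final answer: -1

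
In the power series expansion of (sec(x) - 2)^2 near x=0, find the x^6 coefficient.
Expand to order 6: (sec(x) - 2)^2 = 7·x^6/180 - x^4/6 - x^2 + 1 + O(x^7).
The coefficient of x^6 is 7/180.

Final answer: 7/180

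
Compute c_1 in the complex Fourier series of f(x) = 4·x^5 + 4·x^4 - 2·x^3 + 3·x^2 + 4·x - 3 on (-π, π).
Compute the real Fourier coefficients first: a_1 = 180 - 32·π^2, b_1 = -164·π^2 + 8·π^4 + 992.
Then c_1 = (a_1 − i·b_1)/2 = -16·π^2 + 90 - 496·i - 4·i·π^4 + 82·i·π^2.

Final answer: -16·π^2 + 90 - 496·i - 4·i·π^4 + 82·i·π^2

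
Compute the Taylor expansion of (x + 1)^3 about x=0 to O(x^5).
x^3 + 3·x^2 + 3·x + 1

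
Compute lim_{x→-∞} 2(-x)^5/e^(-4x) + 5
The quotient is an ∞/∞ indeterminate form as x → -∞.
Compare growth rates of the dominant terms (exponentials ≫ polynomials ≫ logarithms), or apply L'Hôpital's rule; the quotient → 0.
Adding the constant: 0 + 5 = 5. Limit = 5.

Final answer: 5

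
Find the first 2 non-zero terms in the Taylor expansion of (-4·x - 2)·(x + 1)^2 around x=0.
-8·x - 2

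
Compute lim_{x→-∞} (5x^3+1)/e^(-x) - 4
The quotient is an ∞/∞ indeterminate form as x → -∞.
Compare growth rates of the dominant terms (exponentials ≫ polynomials ≫ logarithms), or apply L'Hôpital's rule; the quotient → 0.
Adding the constant: 0 - 4 = -4. Limit = -4.

Final answer: -4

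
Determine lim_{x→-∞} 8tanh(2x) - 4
Evaluate the dominant behaviour as x → -∞; each term tends to a finite value or vanishes.
Limit = -12.

Final answer: -12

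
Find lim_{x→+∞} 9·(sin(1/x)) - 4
Evaluate the dominant behaviour as x → +∞; each term tends to a finite value or vanishes.
Limit = -4.

Final answer: -4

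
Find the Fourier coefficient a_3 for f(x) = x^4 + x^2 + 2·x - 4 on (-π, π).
a_3 = (1/π) ∫_{-π}^{π} f(x)·cos(3x) dx.
Evaluate the integral (use parity and integration by parts as needed): a_3 = 4/27 - 8·π^2/9.

Final answer: 4/27 - 8·π^2/9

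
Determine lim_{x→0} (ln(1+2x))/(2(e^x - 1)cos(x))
Both numerator and denominator → 0 as x → 0; this is a 0/0 indeterminate form.
Expand each to leading order near x = 0: numerator ~ 2·x, denominator ~ 2·x.
The limit of the ratio is 1.

Final answer: 1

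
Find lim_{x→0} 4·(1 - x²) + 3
Direct substitution at x = 0 gives 7.

Final answer: 7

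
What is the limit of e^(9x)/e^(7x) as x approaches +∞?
This is an ∞/∞ indeterminate form as x → +∞.
Rewrite e^(9x)/e^(7x) = e^((9−7)x) = e^(2x); the exponent coefficient is 2 > 0 so e^(2x) → ∞.
Limit = ∞.

Final answer: ∞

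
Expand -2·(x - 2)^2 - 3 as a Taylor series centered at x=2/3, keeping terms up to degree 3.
-59/9 + 16·(x - 2/3)/3 - 2·(x - 2/3)^2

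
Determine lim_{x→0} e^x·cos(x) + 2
Direct substitution at x = 0 gives 3.

Final answer: 3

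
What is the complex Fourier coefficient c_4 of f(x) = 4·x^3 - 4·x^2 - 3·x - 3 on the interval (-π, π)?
Compute the real Fourier coefficients first: a_4 = -1, b_4 = 9/4 - 2·π^2.
Then c_4 = (a_4 − i·b_4)/2 = -1/2 - 9·i/8 + i·π^2.

Final answer: -1/2 - 9·i/8 + i·π^2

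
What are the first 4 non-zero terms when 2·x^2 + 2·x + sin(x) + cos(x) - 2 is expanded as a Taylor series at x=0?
-x^3/6 + 3·x^2/2 + 3·x - 1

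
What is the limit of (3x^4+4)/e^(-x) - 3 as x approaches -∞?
The quotient is an ∞/∞ indeterminate form as x → -∞.
Compare growth rates of the dominant terms (exponentials ≫ polynomials ≫ logarithms), or apply L'Hôpital's rule; the quotient → 0.
Adding the constant: 0 - 3 = -3. Limit = -3.

Final answer: -3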